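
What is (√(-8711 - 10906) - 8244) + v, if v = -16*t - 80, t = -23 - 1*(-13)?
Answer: -8164 + I*√19617 ≈ -8164.0 + 140.06*I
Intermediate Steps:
t = -10 (t = -23 + 13 = -10)
v = 80 (v = -16*(-10) - 80 = 160 - 80 = 80)
(√(-8711 - 10906) - 8244) + v = (√(-8711 - 10906) - 8244) + 80 = (√(-19617) - 8244) + 80 = (I*√19617 - 8244) + 80 = (-8244 + I*√19617) + 80 = -8164 + I*√19617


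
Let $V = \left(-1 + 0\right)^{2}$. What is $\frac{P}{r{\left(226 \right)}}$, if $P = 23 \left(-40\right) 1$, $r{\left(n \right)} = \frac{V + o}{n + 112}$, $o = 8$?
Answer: $- \frac{310960}{9} \approx -34551.0$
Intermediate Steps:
$V = 1$ ($V = \left(-1\right)^{2} = 1$)
$r{\left(n \right)} = \frac{9}{112 + n}$ ($r{\left(n \right)} = \frac{1 + 8}{n + 112} = \frac{9}{112 + n}$)
$P = -920$ ($P = \left(-920\right) 1 = -920$)
$\frac{P}{r{\left(226 \right)}} = - \frac{920}{9 \frac{1}{112 + 226}} = - \frac{920}{9 \cdot \frac{1}{338}} = - \frac{920}{\frac{9}{338}} = \left(-920\right) \frac{338}{9} = - \frac{310960}{9}$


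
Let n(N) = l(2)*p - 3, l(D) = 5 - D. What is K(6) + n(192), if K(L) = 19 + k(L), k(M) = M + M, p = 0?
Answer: 28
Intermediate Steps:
n(N) = -3 (n(N) = (5 - 1*2)*0 - 3 = (5 - 2)*0 - 3 = 3*0 - 3 = 0 - 3 = -3)
k(M) = 2*M
K(L) = 19 + 2*L
K(6) + n(192) = (19 + 2*6) - 3 = (19 + 12) - 3 = 31 - 3 = 28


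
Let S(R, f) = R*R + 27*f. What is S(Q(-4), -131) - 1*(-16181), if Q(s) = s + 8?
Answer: 12660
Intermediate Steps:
Q(s) = 8 + s
S(R, f) = R² + 27*f
S(Q(-4), -131) - 1*(-16181) = ((8 - 4)² + 27*(-131)) - 1*(-16181) = (4² - 3537) + 16181 = (16 - 3537) + 16181 = -3521 + 16181 = 12660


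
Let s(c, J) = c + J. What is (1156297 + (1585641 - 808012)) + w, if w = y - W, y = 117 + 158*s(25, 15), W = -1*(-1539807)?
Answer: 400556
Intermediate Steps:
W = 1539807
s(c, J) = J + c
y = 6437 (y = 117 + 158*(15 + 25) = 117 + 158*40 = 117 + 6320 = 6437)
w = -1533370 (w = 6437 - 1*1539807 = 6437 - 1539807 = -1533370)
(1156297 + (1585641 - 808012)) + w = (1156297 + (1585641 - 808012)) - 1533370 = (1156297 + 777629) - 1533370 = 1933926 - 1533370 = 400556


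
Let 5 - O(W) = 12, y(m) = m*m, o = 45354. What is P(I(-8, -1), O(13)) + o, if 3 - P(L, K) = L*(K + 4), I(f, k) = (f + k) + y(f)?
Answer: 45522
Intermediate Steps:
y(m) = m²
O(W) = -7 (O(W) = 5 - 1*12 = 5 - 12 = -7)
I(f, k) = f + k + f² (I(f, k) = (f + k) + f² = f + k + f²)
P(L, K) = 3 - L*(4 + K) (P(L, K) = 3 - L*(K + 4) = 3 - L*(4 + K))
P(I(-8, -1), O(13)) + o = (3 - 4*(-8 - 1 + (-8)²) - 1*(-7)*(-8 - 1 + (-8)²)) + 45354 = (3 - 4*(-8 - 1 + 64) - 1*(-7)*(-8 - 1 + 64)) + 45354 = (3 - 4*55 - 1*(-7)*55) + 45354 = (3 - 220 + 385) + 45354 = 168 + 45354 = 45522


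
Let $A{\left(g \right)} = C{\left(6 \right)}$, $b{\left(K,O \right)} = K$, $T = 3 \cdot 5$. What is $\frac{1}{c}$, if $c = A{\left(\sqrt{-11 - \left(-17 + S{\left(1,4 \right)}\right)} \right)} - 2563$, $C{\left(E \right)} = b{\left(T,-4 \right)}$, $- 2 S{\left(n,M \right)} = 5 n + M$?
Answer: $- \frac{1}{2548} \approx -0.00039246$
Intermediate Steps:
$T = 15$
$S{\left(n,M \right)} = - \frac{5 n}{2} - \frac{M}{2}$ ($S{\left(n,M \right)} = - \frac{5 n + M}{2} = - \frac{M + 5 n}{2} = - \frac{5 n}{2} - \frac{M}{2}$)
$C{\left(E \right)} = 15$
$A{\left(g \right)} = 15$
$c = -2548$ ($c = 15 - 2563 = -2548$)
$\frac{1}{c} = \frac{1}{-2548} = - \frac{1}{2548}$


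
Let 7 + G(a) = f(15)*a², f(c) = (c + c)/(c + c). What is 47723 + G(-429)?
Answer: 231757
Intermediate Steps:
f(c) = 1 (f(c) = (2*c)/((2*c)) = (2*c)*(1/(2*c)) = 1)
G(a) = -7 + a² (G(a) = -7 + 1*a² = -7 + a²)
47723 + G(-429) = 47723 + (-7 + (-429)²) = 47723 + (-7 + 184041) = 47723 + 184034 = 231757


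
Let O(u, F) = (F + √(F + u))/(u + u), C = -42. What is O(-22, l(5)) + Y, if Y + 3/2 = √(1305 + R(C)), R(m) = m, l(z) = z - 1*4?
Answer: -67/44 + √1263 - I*√21/44 ≈ 34.016 - 0.10415*I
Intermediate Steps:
l(z) = -4 + z (l(z) = z - 4 = -4 + z)
O(u, F) = (F + √(F + u))/(2*u) (O(u, F) = (F + √(F + u))/((2*u)) = (F + √(F + u))*(1/(2*u)) = (F + √(F + u))/(2*u))
Y = -3/2 + √1263 (Y = -3/2 + √(1305 - 42) = -3/2 + √1263 ≈ 34.039)
O(-22, l(5)) + Y = (½)*((-4 + 5) + √((-4 + 5) - 22))/(-22) + (-3/2 + √1263) = (½)*(-1/22)*(1 + √(1 - 22)) + (-3/2 + √1263) = (½)*(-1/22)*(1 + √(-21)) + (-3/2 + √1263) = (½)*(-1/22)*(1 + I*√21) + (-3/2 + √1263) = (-1/44 - I*√21/44) + (-3/2 + √1263) = -67/44 + √1263 - I*√21/44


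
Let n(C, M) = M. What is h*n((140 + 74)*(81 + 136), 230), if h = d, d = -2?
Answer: -460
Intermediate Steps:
h = -2
h*n((140 + 74)*(81 + 136), 230) = -2*230 = -460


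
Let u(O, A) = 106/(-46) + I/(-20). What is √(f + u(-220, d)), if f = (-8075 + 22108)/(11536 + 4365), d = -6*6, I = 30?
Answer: I*√1563214939022/731446 ≈ 1.7093*I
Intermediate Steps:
d = -36
u(O, A) = -175/46 (u(O, A) = 106/(-46) + 30/(-20) = 106*(-1/46) + 30*(-1/20) = -53/23 - 3/2 = -175/46)
f = 14033/15901 ≈ 0.88252
√(f + u(-220, d)) = √(14033/15901 - 175/46) = √(-2137157/731446) = I*√1563214939022/731446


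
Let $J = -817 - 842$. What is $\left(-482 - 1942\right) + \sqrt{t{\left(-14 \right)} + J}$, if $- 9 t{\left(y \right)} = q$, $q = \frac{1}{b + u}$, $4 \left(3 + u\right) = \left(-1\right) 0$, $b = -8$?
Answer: $-2424 + \frac{4 i \sqrt{112915}}{33} \approx -2424.0 + 40.731 i$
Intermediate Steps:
$u = -3$ ($u = -3 + \frac{\left(-1\right) 0}{4} = -3 + \frac{1}{4} \cdot 0 = -3 + 0 = -3$)
$q = - \frac{1}{11}$ ($q = \frac{1}{-8 - 3} = \frac{1}{-11} = - \frac{1}{11} \approx -0.090909$)
$t{\left(y \right)} = \frac{1}{99}$ ($t{\left(y \right)} = \left(- \frac{1}{9}\right) \left(- \frac{1}{11}\right) = \frac{1}{99}$)
$J = -1659$ ($J = -817 - 842 = -1659$)
$\left(-482 - 1942\right) + \sqrt{t{\left(-14 \right)} + J} = \left(-482 - 1942\right) + \sqrt{\frac{1}{99} - 1659} = -2424 + \sqrt{- \frac{164240}{99}} = -2424 + \frac{4 i \sqrt{112915}}{33}$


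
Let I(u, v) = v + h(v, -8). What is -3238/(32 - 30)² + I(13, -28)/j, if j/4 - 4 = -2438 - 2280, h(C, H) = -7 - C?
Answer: -15263925/18856 ≈ -809.50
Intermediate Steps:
j = -18856 (j = 16 + 4*(-2438 - 2280) = 16 + 4*(-4718) = 16 - 18872 = -18856)
I(u, v) = -7 (I(u, v) = v + (-7 - v) = -7)
-3238/(32 - 30)² + I(13, -28)/j = -3238/(32 - 30)² - 7/(-18856) = -3238/(2²) - 7*(-1/18856) = -3238/4 + 7/18856 = -3238*¼ + 7/18856 = -1619/2 + 7/18856 = -15263925/18856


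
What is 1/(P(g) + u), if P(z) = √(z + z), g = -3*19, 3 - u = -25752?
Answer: 8585/221106713 - I*√114/663320139 ≈ 3.8827e-5 - 1.6096e-8*I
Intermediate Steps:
u = 25755 (u = 3 - 1*(-25752) = 3 + 25752 = 25755)
g = -57
P(z) = √2*√z (P(z) = √(2*z) = √2*√z)
1/(P(g) + u) = 1/(√2*√(-57) + 25755) = 1/(√2*(I*√57) + 25755) = 1/(I*√114 + 25755) = 1/(25755 + I*√114)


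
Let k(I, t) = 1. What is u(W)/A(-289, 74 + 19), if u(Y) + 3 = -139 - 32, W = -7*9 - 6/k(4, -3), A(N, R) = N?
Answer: 174/289 ≈ 0.60208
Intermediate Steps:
W = -69 (W = -7*9 - 6/1 = -63 - 6*1 = -63 - 6 = -69)
u(Y) = -174 (u(Y) = -3 + (-139 - 32) = -3 - 171 = -174)
u(W)/A(-289, 74 + 19) = -174/(-289) = -174*(-1/289) = 174/289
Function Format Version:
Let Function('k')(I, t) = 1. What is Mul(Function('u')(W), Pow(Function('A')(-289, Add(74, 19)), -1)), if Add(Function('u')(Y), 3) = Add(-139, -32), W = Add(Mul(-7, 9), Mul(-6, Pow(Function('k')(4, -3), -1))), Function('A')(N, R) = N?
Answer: Rational(174, 289) ≈ 0.60208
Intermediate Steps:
W = -69 (W = Add(Mul(-7, 9), Mul(-6, Pow(1, -1))) = Add(-63, Mul(-6, 1)) = Add(-63, -6) = -69)
Function('u')(Y) = -174 (Function('u')(Y) = Add(-3, Add(-139, -32)) = Add(-3, -171) = -174)
Mul(Function('u')(W), Pow(Function('A')(-289, Add(74, 19)), -1)) = Mul(-174, Pow(-289, -1)) = Mul(-174, Rational(-1, 289)) = Rational(174, 289)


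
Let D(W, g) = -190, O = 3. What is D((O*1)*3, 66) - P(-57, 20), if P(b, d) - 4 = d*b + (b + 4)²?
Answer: -1863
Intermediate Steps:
P(b, d) = 4 + (4 + b)² + b*d (P(b, d) = 4 + (d*b + (b + 4)²) = 4 + (b*d + (4 + b)²) = 4 + ((4 + b)² + b*d) = 4 + (4 + b)² + b*d)
D((O*1)*3, 66) - P(-57, 20) = -190 - (4 + (4 - 57)² - 57*20) = -190 - (4 + (-53)² - 1140) = -190 - (4 + 2809 - 1140) = -190 - 1*1673 = -190 - 1673 = -1863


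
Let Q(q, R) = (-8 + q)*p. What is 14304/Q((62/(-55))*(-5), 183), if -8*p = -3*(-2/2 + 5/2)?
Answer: -419584/39 ≈ -10759.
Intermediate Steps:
p = 9/16 (p = -(-3)*(-2/2 + 5/2)/8 = -(-3)*(-2*½ + 5*(½))/8 = -(-3)*(-1 + 5/2)/8 = -(-3)*3/(8*2) = -⅛*(-9/2) = 9/16 ≈ 0.56250)
Q(q, R) = -9/2 + 9*q/16 (Q(q, R) = (-8 + q)*(9/16) = -9/2 + 9*q/16)
14304/Q((62/(-55))*(-5), 183) = 14304/(-9/2 + 9*((62/(-55))*(-5))/16) = 14304/(-9/2 + 9*((62*(-1/55))*(-5))/16) = 14304/(-9/2 + 9*(-62/55*(-5))/16) = 14304/(-9/2 + (9/16)*(62/11)) = 14304/(-9/2 + 279/88) = 14304/(-117/88) = 14304*(-88/117) = -419584/39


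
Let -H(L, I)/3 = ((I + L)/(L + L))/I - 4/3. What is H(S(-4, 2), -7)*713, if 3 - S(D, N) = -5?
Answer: 321563/112 ≈ 2871.1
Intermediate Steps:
S(D, N) = 8 (S(D, N) = 3 - 1*(-5) = 3 + 5 = 8)
H(L, I) = 4 - 3*(I + L)/(2*I*L) (H(L, I) = -3*(((I + L)/(L + L))/I - 4/3) = -3*(((I + L)/((2*L)))/I - 4*1/3) = -3*(((I + L)*(1/(2*L)))/I - 4/3) = -3*(((I + L)/(2*L))/I - 4/3) = -3*((I + L)/(2*I*L) - 4/3) = -3*(-4/3 + (I + L)/(2*I*L)) = 4 - 3*(I + L)/(2*I*L))
H(S(-4, 2), -7)*713 = (4 - 3/2/(-7) - 3/2/8)*713 = (4 - 3/2*(-1/7) - 3/2*1/8)*713 = (4 + 3/14 - 3/16)*713 = (451/112)*713 = 321563/112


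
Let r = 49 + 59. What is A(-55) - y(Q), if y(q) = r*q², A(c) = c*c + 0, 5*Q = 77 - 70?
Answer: 70333/25 ≈ 2813.3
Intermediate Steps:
r = 108
Q = 7/5 (Q = (77 - 70)/5 = (⅕)*7 = 7/5 ≈ 1.4000)
A(c) = c² (A(c) = c² + 0 = c²)
y(q) = 108*q²
A(-55) - y(Q) = (-55)² - 108*(7/5)² = 3025 - 108*49/25 = 3025 - 1*5292/25 = 3025 - 5292/25 = 70333/25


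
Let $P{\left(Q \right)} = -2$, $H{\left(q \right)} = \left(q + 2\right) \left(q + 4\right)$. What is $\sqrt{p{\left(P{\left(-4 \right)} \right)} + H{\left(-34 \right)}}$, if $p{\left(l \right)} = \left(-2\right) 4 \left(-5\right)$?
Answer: $10 \sqrt{10} \approx 31.623$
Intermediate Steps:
$H{\left(q \right)} = \left(2 + q\right) \left(4 + q\right)$
$p{\left(l \right)} = 40$ ($p{\left(l \right)} = \left(-8\right) \left(-5\right) = 40$)
$\sqrt{p{\left(P{\left(-4 \right)} \right)} + H{\left(-34 \right)}} = \sqrt{40 + \left(8 + \left(-34\right)^{2} + 6 \left(-34\right)\right)} = \sqrt{40 + \left(8 + 1156 - 204\right)} = \sqrt{40 + 960} = \sqrt{1000} = 10 \sqrt{10}$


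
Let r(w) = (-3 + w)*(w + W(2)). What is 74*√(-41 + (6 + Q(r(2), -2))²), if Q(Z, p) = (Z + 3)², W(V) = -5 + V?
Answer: 74*√443 ≈ 1557.5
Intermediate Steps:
r(w) = (-3 + w)² (r(w) = (-3 + w)*(w + (-5 + 2)) = (-3 + w)*(w - 3) = (-3 + w)*(-3 + w) = (-3 + w)²)
Q(Z, p) = (3 + Z)²
74*√(-41 + (6 + Q(r(2), -2))²) = 74*√(-41 + (6 + (3 + (9 + 2² - 6*2))²)²) = 74*√(-41 + (6 + (3 + (9 + 4 - 12))²)²) = 74*√(-41 + (6 + (3 + 1)²)²) = 74*√(-41 + (6 + 4²)²) = 74*√(-41 + (6 + 16)²) = 74*√(-41 + 22²) = 74*√(-41 + 484) = 74*√443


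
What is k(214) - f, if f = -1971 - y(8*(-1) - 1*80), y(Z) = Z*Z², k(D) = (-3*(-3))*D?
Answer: -677575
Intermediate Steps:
k(D) = 9*D
y(Z) = Z³
f = 679501 (f = -1971 - (8*(-1) - 1*80)³ = -1971 - (-8 - 80)³ = -1971 - 1*(-88)³ = -1971 - 1*(-681472) = -1971 + 681472 = 679501)
k(214) - f = 9*214 - 1*679501 = 1926 - 679501 = -677575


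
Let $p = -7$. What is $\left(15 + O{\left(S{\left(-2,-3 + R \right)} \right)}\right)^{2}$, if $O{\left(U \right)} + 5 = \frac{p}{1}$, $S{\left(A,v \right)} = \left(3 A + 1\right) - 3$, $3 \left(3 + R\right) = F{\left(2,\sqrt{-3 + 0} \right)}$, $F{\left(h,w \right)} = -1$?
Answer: $9$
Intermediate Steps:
$R = - \frac{10}{3}$ ($R = -3 + \frac{1}{3} \left(-1\right) = -3 - \frac{1}{3} = - \frac{10}{3} \approx -3.3333$)
$S{\left(A,v \right)} = -2 + 3 A$ ($S{\left(A,v \right)} = \left(1 + 3 A\right) - 3 = -2 + 3 A$)
$O{\left(U \right)} = -12$ ($O{\left(U \right)} = -5 - \frac{7}{1} = -5 - 7 = -12$)
$\left(15 + O{\left(S{\left(-2,-3 + R \right)} \right)}\right)^{2} = \left(15 - 12\right)^{2} = 3^{2} = 9$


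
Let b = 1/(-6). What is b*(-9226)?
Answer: 4613/3 ≈ 1537.7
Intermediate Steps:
b = -1/6 ≈ -0.16667
b*(-9226) = -1/6*(-9226) = 4613/3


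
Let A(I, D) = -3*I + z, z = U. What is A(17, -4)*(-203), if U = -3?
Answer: 10962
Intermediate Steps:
z = -3
A(I, D) = -3 - 3*I (A(I, D) = -3*I - 3 = -3 - 3*I)
A(17, -4)*(-203) = (-3 - 3*17)*(-203) = (-3 - 51)*(-203) = -54*(-203) = 10962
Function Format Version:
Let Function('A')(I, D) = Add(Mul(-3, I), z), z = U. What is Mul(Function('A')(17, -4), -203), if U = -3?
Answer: 10962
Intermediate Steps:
z = -3
Function('A')(I, D) = Add(-3, Mul(-3, I)) (Function('A')(I, D) = Add(Mul(-3, I), -3) = Add(-3, Mul(-3, I)))
Mul(Function('A')(17, -4), -203) = Mul(Add(-3, Mul(-3, 17)), -203) = Mul(Add(-3, -51), -203) = Mul(-54, -203) = 10962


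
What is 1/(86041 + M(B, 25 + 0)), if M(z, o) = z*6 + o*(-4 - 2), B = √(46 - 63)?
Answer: 85891/7377264493 - 6*I*√17/7377264493 ≈ 1.1643e-5 - 3.3534e-9*I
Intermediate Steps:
B = I*√17 (B = √(-17) = I*√17 ≈ 4.1231*I)
M(z, o) = -6*o + 6*z (M(z, o) = 6*z + o*(-6) = 6*z - 6*o = -6*o + 6*z)
1/(86041 + M(B, 25 + 0)) = 1/(86041 + (-6*(25 + 0) + 6*(I*√17))) = 1/(86041 + (-6*25 + 6*I*√17)) = 1/(86041 + (-150 + 6*I*√17)) = 1/(85891 + 6*I*√17)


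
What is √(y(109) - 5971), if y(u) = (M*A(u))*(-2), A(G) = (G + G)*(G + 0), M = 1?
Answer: I*√53495 ≈ 231.29*I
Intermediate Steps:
A(G) = 2*G² (A(G) = (2*G)*G = 2*G²)
y(u) = -4*u² (y(u) = (1*(2*u²))*(-2) = (2*u²)*(-2) = -4*u²)
√(y(109) - 5971) = √(-4*109² - 5971) = √(-4*11881 - 5971) = √(-47524 - 5971) = √(-53495) = I*√53495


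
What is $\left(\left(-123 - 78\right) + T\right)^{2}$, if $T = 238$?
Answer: $1369$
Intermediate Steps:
$\left(\left(-123 - 78\right) + T\right)^{2} = \left(\left(-123 - 78\right) + 238\right)^{2} = \left(-201 + 238\right)^{2} = 37^{2} = 1369$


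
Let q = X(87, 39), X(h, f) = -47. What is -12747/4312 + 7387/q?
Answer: -4635979/28952 ≈ -160.13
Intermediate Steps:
q = -47
-12747/4312 + 7387/q = -12747/4312 + 7387/(-47) = -12747*1/4312 + 7387*(-1/47) = -1821/616 - 7387/47 = -4635979/28952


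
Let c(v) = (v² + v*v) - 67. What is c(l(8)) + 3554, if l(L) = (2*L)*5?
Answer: 16287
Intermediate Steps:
l(L) = 10*L
c(v) = -67 + 2*v² (c(v) = (v² + v²) - 67 = 2*v² - 67 = -67 + 2*v²)
c(l(8)) + 3554 = (-67 + 2*(10*8)²) + 3554 = (-67 + 2*80²) + 3554 = (-67 + 2*6400) + 3554 = (-67 + 12800) + 3554 = 12733 + 3554 = 16287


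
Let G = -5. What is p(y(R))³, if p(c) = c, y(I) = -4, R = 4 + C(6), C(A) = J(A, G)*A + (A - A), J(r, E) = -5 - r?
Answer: -64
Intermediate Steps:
C(A) = A*(-5 - A) (C(A) = (-5 - A)*A + (A - A) = A*(-5 - A) + 0 = A*(-5 - A))
R = -62 (R = 4 - 1*6*(5 + 6) = 4 - 1*6*11 = 4 - 66 = -62)
p(y(R))³ = (-4)³ = -64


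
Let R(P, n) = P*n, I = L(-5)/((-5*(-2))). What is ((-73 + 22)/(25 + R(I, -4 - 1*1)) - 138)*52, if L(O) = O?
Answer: -399984/55 ≈ -7272.4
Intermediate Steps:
I = -½ (I = -5/((-5*(-2))) = -5/10 = -5*⅒ = -½ ≈ -0.50000)
((-73 + 22)/(25 + R(I, -4 - 1*1)) - 138)*52 = ((-73 + 22)/(25 - (-4 - 1*1)/2) - 138)*52 = (-51/(25 - (-4 - 1)/2) - 138)*52 = (-51/(25 - ½*(-5)) - 138)*52 = (-51/(25 + 5/2) - 138)*52 = (-51/55/2 - 138)*52 = (-51*2/55 - 138)*52 = (-102/55 - 138)*52 = -7692/55*52 = -399984/55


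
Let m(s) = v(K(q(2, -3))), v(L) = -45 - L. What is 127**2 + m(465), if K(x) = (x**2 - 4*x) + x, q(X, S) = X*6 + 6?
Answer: 15814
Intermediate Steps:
q(X, S) = 6 + 6*X (q(X, S) = 6*X + 6 = 6 + 6*X)
K(x) = x**2 - 3*x
m(s) = -315 (m(s) = -45 - (6 + 6*2)*(-3 + (6 + 6*2)) = -45 - (6 + 12)*(-3 + (6 + 12)) = -45 - 18*(-3 + 18) = -45 - 18*15 = -45 - 1*270 = -45 - 270 = -315)
127**2 + m(465) = 127**2 - 315 = 16129 - 315 = 15814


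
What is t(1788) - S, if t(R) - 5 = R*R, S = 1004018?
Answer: 2192931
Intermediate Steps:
t(R) = 5 + R² (t(R) = 5 + R*R = 5 + R²)
t(1788) - S = (5 + 1788²) - 1*1004018 = (5 + 3196944) - 1004018 = 3196949 - 1004018 = 2192931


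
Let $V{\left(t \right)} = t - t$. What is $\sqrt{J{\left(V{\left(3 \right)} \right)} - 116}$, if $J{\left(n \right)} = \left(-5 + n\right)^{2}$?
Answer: $i \sqrt{91} \approx 9.5394 i$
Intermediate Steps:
$V{\left(t \right)} = 0$
$\sqrt{J{\left(V{\left(3 \right)} \right)} - 116} = \sqrt{\left(-5 + 0\right)^{2} - 116} = \sqrt{\left(-5\right)^{2} - 116} = \sqrt{25 - 116} = \sqrt{-91} = i \sqrt{91}$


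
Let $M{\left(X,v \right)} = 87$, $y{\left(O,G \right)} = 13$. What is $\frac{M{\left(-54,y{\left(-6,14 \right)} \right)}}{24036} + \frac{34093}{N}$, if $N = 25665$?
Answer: $\frac{273897401}{205627980} \approx 1.332$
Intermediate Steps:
$\frac{M{\left(-54,y{\left(-6,14 \right)} \right)}}{24036} + \frac{34093}{N} = \frac{87}{24036} + \frac{34093}{25665} = 87 \cdot \frac{1}{24036} + 34093 \cdot \frac{1}{25665} = \frac{29}{8012} + \frac{34093}{25665} = \frac{273897401}{205627980}$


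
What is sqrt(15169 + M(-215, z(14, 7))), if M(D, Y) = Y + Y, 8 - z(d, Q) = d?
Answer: sqrt(15157) ≈ 123.11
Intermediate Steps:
z(d, Q) = 8 - d
M(D, Y) = 2*Y
sqrt(15169 + M(-215, z(14, 7))) = sqrt(15169 + 2*(8 - 1*14)) = sqrt(15169 + 2*(8 - 14)) = sqrt(15169 + 2*(-6)) = sqrt(15169 - 12) = sqrt(15157)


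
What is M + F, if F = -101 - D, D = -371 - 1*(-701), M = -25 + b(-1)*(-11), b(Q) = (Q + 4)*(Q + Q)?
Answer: -390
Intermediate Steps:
b(Q) = 2*Q*(4 + Q) (b(Q) = (4 + Q)*(2*Q) = 2*Q*(4 + Q))
M = 41 (M = -25 + (2*(-1)*(4 - 1))*(-11) = -25 + (2*(-1)*3)*(-11) = -25 - 6*(-11) = -25 + 66 = 41)
D = 330 (D = -371 + 701 = 330)
F = -431 (F = -101 - 1*330 = -101 - 330 = -431)
M + F = 41 - 431 = -390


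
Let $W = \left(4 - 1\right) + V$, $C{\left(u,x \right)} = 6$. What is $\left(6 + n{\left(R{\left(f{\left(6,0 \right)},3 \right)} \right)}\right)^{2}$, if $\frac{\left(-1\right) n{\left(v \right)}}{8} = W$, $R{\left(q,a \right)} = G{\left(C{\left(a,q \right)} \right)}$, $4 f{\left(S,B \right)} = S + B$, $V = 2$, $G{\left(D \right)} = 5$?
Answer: $1156$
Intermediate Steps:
$W = 5$ ($W = \left(4 - 1\right) + 2 = 3 + 2 = 5$)
$f{\left(S,B \right)} = \frac{B}{4} + \frac{S}{4}$ ($f{\left(S,B \right)} = \frac{S + B}{4} = \frac{B + S}{4} = \frac{B}{4} + \frac{S}{4}$)
$R{\left(q,a \right)} = 5$
$n{\left(v \right)} = -40$ ($n{\left(v \right)} = \left(-8\right) 5 = -40$)
$\left(6 + n{\left(R{\left(f{\left(6,0 \right)},3 \right)} \right)}\right)^{2} = \left(6 - 40\right)^{2} = \left(-34\right)^{2} = 1156$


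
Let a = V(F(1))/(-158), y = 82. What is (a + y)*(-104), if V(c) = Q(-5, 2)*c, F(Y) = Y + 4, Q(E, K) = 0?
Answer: -8528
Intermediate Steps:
F(Y) = 4 + Y
V(c) = 0 (V(c) = 0*c = 0)
a = 0 (a = 0/(-158) = 0*(-1/158) = 0)
(a + y)*(-104) = (0 + 82)*(-104) = 82*(-104) = -8528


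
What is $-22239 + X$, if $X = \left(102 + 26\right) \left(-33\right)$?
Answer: $-26463$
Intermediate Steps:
$X = -4224$ ($X = 128 \left(-33\right) = -4224$)
$-22239 + X = -22239 - 4224 = -26463$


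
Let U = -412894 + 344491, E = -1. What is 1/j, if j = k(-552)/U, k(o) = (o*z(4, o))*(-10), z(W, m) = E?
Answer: 22801/1840 ≈ 12.392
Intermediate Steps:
z(W, m) = -1
k(o) = 10*o (k(o) = (o*(-1))*(-10) = -o*(-10) = 10*o)
U = -68403
j = 1840/22801 (j = (10*(-552))/(-68403) = -5520*(-1/68403) = 1840/22801 ≈ 0.080698)
1/j = 1/(1840/22801) = 22801/1840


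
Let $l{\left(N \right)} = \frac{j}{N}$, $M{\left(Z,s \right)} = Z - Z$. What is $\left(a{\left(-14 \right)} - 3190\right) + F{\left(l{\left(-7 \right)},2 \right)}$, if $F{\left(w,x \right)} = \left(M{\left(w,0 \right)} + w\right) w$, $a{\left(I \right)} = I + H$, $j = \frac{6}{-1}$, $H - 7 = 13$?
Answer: $- \frac{155980}{49} \approx -3183.3$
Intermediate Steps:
$M{\left(Z,s \right)} = 0$
$H = 20$ ($H = 7 + 13 = 20$)
$j = -6$ ($j = 6 \left(-1\right) = -6$)
$a{\left(I \right)} = 20 + I$ ($a{\left(I \right)} = I + 20 = 20 + I$)
$l{\left(N \right)} = - \frac{6}{N}$
$F{\left(w,x \right)} = w^{2}$ ($F{\left(w,x \right)} = \left(0 + w\right) w = w w = w^{2}$)
$\left(a{\left(-14 \right)} - 3190\right) + F{\left(l{\left(-7 \right)},2 \right)} = \left(\left(20 - 14\right) - 3190\right) + \left(- \frac{6}{-7}\right)^{2} = \left(6 - 3190\right) + \left(\left(-6\right) \left(- \frac{1}{7}\right)\right)^{2} = -3184 + \left(\frac{6}{7}\right)^{2} = -3184 + \frac{36}{49} = - \frac{155980}{49}$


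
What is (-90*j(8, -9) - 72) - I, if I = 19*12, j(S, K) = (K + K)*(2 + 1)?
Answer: 4560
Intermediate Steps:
j(S, K) = 6*K (j(S, K) = (2*K)*3 = 6*K)
I = 228
(-90*j(8, -9) - 72) - I = (-540*(-9) - 72) - 1*228 = (-90*(-54) - 72) - 228 = (4860 - 72) - 228 = 4788 - 228 = 4560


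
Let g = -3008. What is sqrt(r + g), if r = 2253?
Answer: I*sqrt(755) ≈ 27.477*I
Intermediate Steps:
sqrt(r + g) = sqrt(2253 - 3008) = sqrt(-755) = I*sqrt(755)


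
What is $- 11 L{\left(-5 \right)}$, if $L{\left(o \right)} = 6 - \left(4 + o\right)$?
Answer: $-77$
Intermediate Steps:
$L{\left(o \right)} = 2 - o$ ($L{\left(o \right)} = 6 - \left(4 + o\right) = 2 - o$)
$- 11 L{\left(-5 \right)} = - 11 \left(2 - -5\right) = - 11 \left(2 + 5\right) = \left(-11\right) 7 = -77$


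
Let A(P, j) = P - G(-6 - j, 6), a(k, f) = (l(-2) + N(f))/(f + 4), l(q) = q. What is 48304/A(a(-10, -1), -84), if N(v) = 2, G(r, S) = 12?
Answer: -12076/3 ≈ -4025.3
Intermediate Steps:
a(k, f) = 0 (a(k, f) = (-2 + 2)/(f + 4) = 0/(4 + f) = 0)
A(P, j) = -12 + P (A(P, j) = P - 1*12 = P - 12 = -12 + P)
48304/A(a(-10, -1), -84) = 48304/(-12 + 0) = 48304/(-12) = 48304*(-1/12) = -12076/3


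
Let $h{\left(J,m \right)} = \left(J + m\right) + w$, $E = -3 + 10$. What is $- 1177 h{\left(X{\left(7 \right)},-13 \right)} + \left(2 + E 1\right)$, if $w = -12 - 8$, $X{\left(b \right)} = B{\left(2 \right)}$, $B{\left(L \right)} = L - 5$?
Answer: $42381$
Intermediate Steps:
$E = 7$
$B{\left(L \right)} = -5 + L$
$X{\left(b \right)} = -3$ ($X{\left(b \right)} = -5 + 2 = -3$)
$w = -20$ ($w = -12 - 8 = -20$)
$h{\left(J,m \right)} = -20 + J + m$ ($h{\left(J,m \right)} = \left(J + m\right) - 20 = -20 + J + m$)
$- 1177 h{\left(X{\left(7 \right)},-13 \right)} + \left(2 + E 1\right) = - 1177 \left(-20 - 3 - 13\right) + \left(2 + 7 \cdot 1\right) = \left(-1177\right) \left(-36\right) + \left(2 + 7\right) = 42372 + 9 = 42381$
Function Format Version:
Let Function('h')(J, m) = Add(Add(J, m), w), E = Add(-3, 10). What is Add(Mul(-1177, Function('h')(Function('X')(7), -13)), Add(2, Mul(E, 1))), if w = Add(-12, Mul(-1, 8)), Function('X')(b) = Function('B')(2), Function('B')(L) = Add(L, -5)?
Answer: 42381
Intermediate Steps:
E = 7
Function('B')(L) = Add(-5, L)
Function('X')(b) = -3 (Function('X')(b) = Add(-5, 2) = -3)
w = -20 (w = Add(-12, -8) = -20)
Function('h')(J, m) = Add(-20, J, m) (Function('h')(J, m) = Add(Add(J, m), -20) = Add(-20, J, m))
Add(Mul(-1177, Function('h')(Function('X')(7), -13)), Add(2, Mul(E, 1))) = Add(Mul(-1177, Add(-20, -3, -13)), Add(2, Mul(7, 1))) = Add(Mul(-1177, -36), Add(2, 7)) = Add(42372, 9) = 42381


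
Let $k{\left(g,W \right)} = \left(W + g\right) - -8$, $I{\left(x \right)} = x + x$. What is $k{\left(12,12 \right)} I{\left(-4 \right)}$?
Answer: $-256$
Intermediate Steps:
$I{\left(x \right)} = 2 x$
$k{\left(g,W \right)} = 8 + W + g$ ($k{\left(g,W \right)} = \left(W + g\right) + 8 = 8 + W + g$)
$k{\left(12,12 \right)} I{\left(-4 \right)} = \left(8 + 12 + 12\right) 2 \left(-4\right) = 32 \left(-8\right) = -256$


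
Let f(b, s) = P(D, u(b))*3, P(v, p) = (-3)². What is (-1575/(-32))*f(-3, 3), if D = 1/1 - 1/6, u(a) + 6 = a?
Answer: 42525/32 ≈ 1328.9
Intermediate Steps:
u(a) = -6 + a
D = ⅚ (D = 1*1 - 1*⅙ = 1 - ⅙ = ⅚ ≈ 0.83333)
P(v, p) = 9
f(b, s) = 27 (f(b, s) = 9*3 = 27)
(-1575/(-32))*f(-3, 3) = -1575/(-32)*27 = -1575*(-1)/32*27 = -45*(-35/32)*27 = (1575/32)*27 = 42525/32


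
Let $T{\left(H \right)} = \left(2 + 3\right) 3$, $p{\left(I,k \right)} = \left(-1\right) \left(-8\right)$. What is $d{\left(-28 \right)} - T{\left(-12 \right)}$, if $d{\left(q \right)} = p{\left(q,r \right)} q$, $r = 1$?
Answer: $-239$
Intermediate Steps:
$p{\left(I,k \right)} = 8$
$T{\left(H \right)} = 15$ ($T{\left(H \right)} = 5 \cdot 3 = 15$)
$d{\left(q \right)} = 8 q$
$d{\left(-28 \right)} - T{\left(-12 \right)} = 8 \left(-28\right) - 15 = -224 - 15 = -239$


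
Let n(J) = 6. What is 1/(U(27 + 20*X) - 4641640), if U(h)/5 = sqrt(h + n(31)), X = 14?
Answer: -928328/4308964376355 - sqrt(313)/4308964376355 ≈ -2.1545e-7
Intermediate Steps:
U(h) = 5*sqrt(6 + h) (U(h) = 5*sqrt(h + 6) = 5*sqrt(6 + h))
1/(U(27 + 20*X) - 4641640) = 1/(5*sqrt(6 + (27 + 20*14)) - 4641640) = 1/(5*sqrt(6 + (27 + 280)) - 4641640) = 1/(5*sqrt(6 + 307) - 4641640) = 1/(5*sqrt(313) - 4641640) = 1/(-4641640 + 5*sqrt(313))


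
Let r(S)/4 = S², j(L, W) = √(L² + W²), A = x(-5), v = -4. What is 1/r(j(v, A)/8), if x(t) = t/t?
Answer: 16/17 ≈ 0.94118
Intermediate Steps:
x(t) = 1
A = 1
r(S) = 4*S²
1/r(j(v, A)/8) = 1/(4*(√((-4)² + 1²)/8)²) = 1/(4*(√(16 + 1)*(⅛))²) = 1/(4*(√17*(⅛))²) = 1/(4*(√17/8)²) = 1/(4*(17/64)) = 1/(17/16) = 16/17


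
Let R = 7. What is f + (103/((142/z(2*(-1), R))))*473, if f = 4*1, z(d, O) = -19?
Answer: -925093/142 ≈ -6514.7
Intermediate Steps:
f = 4
f + (103/((142/z(2*(-1), R))))*473 = 4 + (103/((142/(-19))))*473 = 4 + (103/((142*(-1/19))))*473 = 4 + (103/(-142/19))*473 = 4 + (103*(-19/142))*473 = 4 - 1957/142*473 = 4 - 925661/142 = -925093/142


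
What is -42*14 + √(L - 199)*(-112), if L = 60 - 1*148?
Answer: -588 - 112*I*√287 ≈ -588.0 - 1897.4*I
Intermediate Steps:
L = -88 (L = 60 - 148 = -88)
-42*14 + √(L - 199)*(-112) = -42*14 + √(-88 - 199)*(-112) = -588 + √(-287)*(-112) = -588 + (I*√287)*(-112) = -588 - 112*I*√287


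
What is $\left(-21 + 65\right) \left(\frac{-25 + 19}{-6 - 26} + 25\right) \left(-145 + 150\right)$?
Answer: $\frac{22165}{4} \approx 5541.3$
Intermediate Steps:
$\left(-21 + 65\right) \left(\frac{-25 + 19}{-6 - 26} + 25\right) \left(-145 + 150\right) = 44 \left(- \frac{6}{-32} + 25\right) 5 = 44 \left(\left(-6\right) \left(- \frac{1}{32}\right) + 25\right) 5 = 44 \left(\frac{3}{16} + 25\right) 5 = 44 \cdot \frac{403}{16} \cdot 5 = \frac{4433}{4} \cdot 5 = \frac{22165}{4}$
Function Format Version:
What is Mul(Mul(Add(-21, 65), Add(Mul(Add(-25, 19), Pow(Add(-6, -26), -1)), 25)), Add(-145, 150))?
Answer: Rational(22165, 4) ≈ 5541.3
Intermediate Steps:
Mul(Mul(Add(-21, 65), Add(Mul(Add(-25, 19), Pow(Add(-6, -26), -1)), 25)), Add(-145, 150)) = Mul(Mul(44, Add(Mul(-6, Pow(-32, -1)), 25)), 5) = Mul(Mul(44, Add(Mul(-6, Rational(-1, 32)), 25)), 5) = Mul(Mul(44, Add(Rational(3, 16), 25)), 5) = Mul(Mul(44, Rational(403, 16)), 5) = Mul(Rational(4433, 4), 5) = Rational(22165, 4)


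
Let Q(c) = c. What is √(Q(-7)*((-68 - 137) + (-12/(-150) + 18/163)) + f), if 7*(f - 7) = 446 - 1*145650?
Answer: I*√628247463634/5705 ≈ 138.93*I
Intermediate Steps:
f = -145155/7 (f = 7 + (446 - 1*145650)/7 = 7 + (446 - 145650)/7 = 7 + (⅐)*(-145204) = 7 - 145204/7 = -145155/7 ≈ -20736.)
√(Q(-7)*((-68 - 137) + (-12/(-150) + 18/163)) + f) = √(-7*((-68 - 137) + (-12/(-150) + 18/163)) - 145155/7) = √(-7*(-205 + (-12*(-1/150) + 18*(1/163))) - 145155/7) = √(-7*(-205 + (2/25 + 18/163)) - 145155/7) = √(-7*(-205 + 776/4075) - 145155/7) = √(-7*(-834599/4075) - 145155/7) = √(5842193/4075 - 145155/7) = √(-550611274/28525) = I*√628247463634/5705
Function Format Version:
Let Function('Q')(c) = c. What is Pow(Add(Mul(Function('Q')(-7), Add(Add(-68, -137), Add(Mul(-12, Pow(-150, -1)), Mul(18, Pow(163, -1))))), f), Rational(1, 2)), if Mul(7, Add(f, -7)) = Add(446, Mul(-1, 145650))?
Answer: Mul(Rational(1, 5705), I, Pow(628247463634, Rational(1, 2))) ≈ Mul(138.93, I)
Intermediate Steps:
f = Rational(-145155, 7) (f = Add(7, Mul(Rational(1, 7), Add(446, Mul(-1, 145650)))) = Add(7, Mul(Rational(1, 7), Add(446, -145650))) = Add(7, Mul(Rational(1, 7), -145204)) = Add(7, Rational(-145204, 7)) = Rational(-145155, 7) ≈ -20736.)
Pow(Add(Mul(Function('Q')(-7), Add(Add(-68, -137), Add(Mul(-12, Pow(-150, -1)), Mul(18, Pow(163, -1))))), f), Rational(1, 2)) = Pow(Add(Mul(-7, Add(Add(-68, -137), Add(Mul(-12, Pow(-150, -1)), Mul(18, Pow(163, -1))))), Rational(-145155, 7)), Rational(1, 2)) = Pow(Add(Mul(-7, Add(-205, Add(Mul(-12, Rational(-1, 150)), Mul(18, Rational(1, 163))))), Rational(-145155, 7)), Rational(1, 2)) = Pow(Add(Mul(-7, Add(-205, Add(Rational(2, 25), Rational(18, 163)))), Rational(-145155, 7)), Rational(1, 2)) = Pow(Add(Mul(-7, Add(-205, Rational(776, 4075))), Rational(-145155, 7)), Rational(1, 2)) = Pow(Add(Mul(-7, Rational(-834599, 4075)), Rational(-145155, 7)), Rational(1, 2)) = Pow(Add(Rational(5842193, 4075), Rational(-145155, 7)), Rational(1, 2)) = Pow(Rational(-550611274, 28525), Rational(1, 2)) = Mul(Rational(1, 5705), I, Pow(628247463634, Rational(1, 2)))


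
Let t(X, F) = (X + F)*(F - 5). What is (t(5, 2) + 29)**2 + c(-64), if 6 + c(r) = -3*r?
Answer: 250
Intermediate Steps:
t(X, F) = (-5 + F)*(F + X) (t(X, F) = (F + X)*(-5 + F) = (-5 + F)*(F + X))
c(r) = -6 - 3*r
(t(5, 2) + 29)**2 + c(-64) = ((2**2 - 5*2 - 5*5 + 2*5) + 29)**2 + (-6 - 3*(-64)) = ((4 - 10 - 25 + 10) + 29)**2 + (-6 + 192) = (-21 + 29)**2 + 186 = 8**2 + 186 = 64 + 186 = 250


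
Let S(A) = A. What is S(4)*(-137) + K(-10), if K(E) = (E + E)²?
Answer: -148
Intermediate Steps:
K(E) = 4*E² (K(E) = (2*E)² = 4*E²)
S(4)*(-137) + K(-10) = 4*(-137) + 4*(-10)² = -548 + 4*100 = -548 + 400 = -148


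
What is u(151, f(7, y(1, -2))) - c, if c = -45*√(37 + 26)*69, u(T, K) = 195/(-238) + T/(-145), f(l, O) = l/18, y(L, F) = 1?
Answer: -64213/34510 + 9315*√7 ≈ 24643.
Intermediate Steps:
f(l, O) = l/18 (f(l, O) = l*(1/18) = l/18)
u(T, K) = -195/238 - T/145 (u(T, K) = 195*(-1/238) + T*(-1/145) = -195/238 - T/145)
c = -9315*√7 (c = -135*√7*69 = -9315*√7 ≈ -24645.)
u(151, f(7, y(1, -2))) - c = (-195/238 - 1/145*151) - (-9315)*√7 = (-195/238 - 151/145) + 9315*√7 = -64213/34510 + 9315*√7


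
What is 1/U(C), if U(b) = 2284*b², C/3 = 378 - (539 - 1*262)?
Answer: 1/209691756 ≈ 4.7689e-9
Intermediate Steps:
C = 303 (C = 3*(378 - (539 - 1*262)) = 3*(378 - (539 - 262)) = 3*(378 - 1*277) = 3*(378 - 277) = 3*101 = 303)
1/U(C) = 1/(2284*303²) = 1/(2284*91809) = 1/209691756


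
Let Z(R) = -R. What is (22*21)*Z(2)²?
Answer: 1848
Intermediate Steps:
(22*21)*Z(2)² = (22*21)*(-1*2)² = 462*(-2)² = 462*4 = 1848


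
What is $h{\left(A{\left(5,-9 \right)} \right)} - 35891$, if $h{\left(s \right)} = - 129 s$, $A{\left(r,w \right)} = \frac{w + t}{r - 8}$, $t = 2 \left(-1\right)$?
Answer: $-36364$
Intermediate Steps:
$t = -2$
$A{\left(r,w \right)} = \frac{-2 + w}{-8 + r}$ ($A{\left(r,w \right)} = \frac{w - 2}{r - 8} = \frac{-2 + w}{-8 + r}$)
$h{\left(A{\left(5,-9 \right)} \right)} - 35891 = - 129 \frac{-2 - 9}{-8 + 5} - 35891 = - 129 \frac{1}{-3} \left(-11\right) - 35891 = - 129 \left(\left(- \frac{1}{3}\right) \left(-11\right)\right) - 35891 = \left(-129\right) \frac{11}{3} - 35891 = -473 - 35891 = -36364$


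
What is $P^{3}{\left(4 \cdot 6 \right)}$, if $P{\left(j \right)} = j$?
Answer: $13824$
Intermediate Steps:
$P^{3}{\left(4 \cdot 6 \right)} = \left(4 \cdot 6\right)^{3} = 24^{3} = 13824$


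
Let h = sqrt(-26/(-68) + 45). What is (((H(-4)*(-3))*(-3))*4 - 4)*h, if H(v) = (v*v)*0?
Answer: -2*sqrt(52462)/17 ≈ -26.947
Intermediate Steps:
H(v) = 0 (H(v) = v**2*0 = 0)
h = sqrt(52462)/34 (h = sqrt(-26*(-1/68) + 45) = sqrt(13/34 + 45) = sqrt(1543/34) = sqrt(52462)/34 ≈ 6.7366)
(((H(-4)*(-3))*(-3))*4 - 4)*h = (((0*(-3))*(-3))*4 - 4)*(sqrt(52462)/34) = ((0*(-3))*4 - 4)*(sqrt(52462)/34) = (0*4 - 4)*(sqrt(52462)/34) = (0 - 4)*(sqrt(52462)/34) = -2*sqrt(52462)/17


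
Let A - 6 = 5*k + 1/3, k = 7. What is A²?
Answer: 15376/9 ≈ 1708.4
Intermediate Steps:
A = 124/3 (A = 6 + (5*7 + 1/3) = 6 + (35 + ⅓) = 6 + 106/3 = 124/3 ≈ 41.333)
A² = (124/3)² = 15376/9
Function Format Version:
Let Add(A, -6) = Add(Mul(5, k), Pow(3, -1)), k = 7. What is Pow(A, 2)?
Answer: Rational(15376, 9) ≈ 1708.4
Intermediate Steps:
A = Rational(124, 3) (A = Add(6, Add(Mul(5, 7), Pow(3, -1))) = Add(6, Add(35, Rational(1, 3))) = Add(6, Rational(106, 3)) = Rational(124, 3) ≈ 41.333)
Pow(A, 2) = Pow(Rational(124, 3), 2) = Rational(15376, 9)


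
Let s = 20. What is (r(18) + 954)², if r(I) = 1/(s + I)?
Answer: 1314280009/1444 ≈ 9.1017e+5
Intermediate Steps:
r(I) = 1/(20 + I)
(r(18) + 954)² = (1/(20 + 18) + 954)² = (1/38 + 954)² = (36253/38)² = 1314280009/1444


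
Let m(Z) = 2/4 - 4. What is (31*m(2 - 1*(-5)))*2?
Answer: -217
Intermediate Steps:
m(Z) = -7/2 (m(Z) = 2*(¼) - 4 = ½ - 4 = -7/2)
(31*m(2 - 1*(-5)))*2 = (31*(-7/2))*2 = -217/2*2 = -217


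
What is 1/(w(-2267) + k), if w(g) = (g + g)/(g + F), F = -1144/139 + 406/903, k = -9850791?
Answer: -40789091/401804729221827 ≈ -1.0151e-7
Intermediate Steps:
F = -139514/17931 (F = -1144*1/139 + 406*(1/903) = -1144/139 + 58/129 = -139514/17931 ≈ -7.7806)
w(g) = 2*g/(-139514/17931 + g) (w(g) = (g + g)/(g - 139514/17931) = (2*g)/(-139514/17931 + g) = 2*g/(-139514/17931 + g))
1/(w(-2267) + k) = 1/(35862*(-2267)/(-139514 + 17931*(-2267)) - 9850791) = 1/(35862*(-2267)/(-139514 - 40649577) - 9850791) = 1/(35862*(-2267)/(-40789091) - 9850791) = 1/(35862*(-2267)*(-1/40789091) - 9850791) = 1/(81299154/40789091 - 9850791) = 1/(-401804729221827/40789091) = -40789091/401804729221827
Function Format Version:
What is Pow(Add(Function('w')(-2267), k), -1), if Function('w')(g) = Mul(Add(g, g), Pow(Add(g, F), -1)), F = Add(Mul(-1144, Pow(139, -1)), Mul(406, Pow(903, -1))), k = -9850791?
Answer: Rational(-40789091, 401804729221827) ≈ -1.0151e-7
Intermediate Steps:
F = Rational(-139514, 17931) (F = Add(Mul(-1144, Rational(1, 139)), Mul(406, Rational(1, 903))) = Add(Rational(-1144, 139), Rational(58, 129)) = Rational(-139514, 17931) ≈ -7.7806)
Function('w')(g) = Mul(2, g, Pow(Add(Rational(-139514, 17931), g), -1)) (Function('w')(g) = Mul(Add(g, g), Pow(Add(g, Rational(-139514, 17931)), -1)) = Mul(Mul(2, g), Pow(Add(Rational(-139514, 17931), g), -1)) = Mul(2, g, Pow(Add(Rational(-139514, 17931), g), -1)))
Pow(Add(Function('w')(-2267), k), -1) = Pow(Add(Mul(35862, -2267, Pow(Add(-139514, Mul(17931, -2267)), -1)), -9850791), -1) = Pow(Add(Mul(35862, -2267, Pow(Add(-139514, -40649577), -1)), -9850791), -1) = Pow(Add(Mul(35862, -2267, Pow(-40789091, -1)), -9850791), -1) = Pow(Add(Mul(35862, -2267, Rational(-1, 40789091)), -9850791), -1) = Pow(Add(Rational(81299154, 40789091), -9850791), -1) = Pow(Rational(-401804729221827, 40789091), -1) = Rational(-40789091, 401804729221827)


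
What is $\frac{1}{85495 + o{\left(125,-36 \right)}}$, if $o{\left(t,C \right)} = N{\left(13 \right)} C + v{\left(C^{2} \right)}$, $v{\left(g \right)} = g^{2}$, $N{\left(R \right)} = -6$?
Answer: $\frac{1}{1765327} \approx 5.6647 \cdot 10^{-7}$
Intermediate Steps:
$o{\left(t,C \right)} = C^{4} - 6 C$ ($o{\left(t,C \right)} = - 6 C + \left(C^{2}\right)^{2} = - 6 C + C^{4} = C^{4} - 6 C$)
$\frac{1}{85495 + o{\left(125,-36 \right)}} = \frac{1}{85495 - 36 \left(-6 + \left(-36\right)^{3}\right)} = \frac{1}{85495 - 36 \left(-6 - 46656\right)} = \frac{1}{85495 - -1679832} = \frac{1}{85495 + 1679832} = \frac{1}{1765327}$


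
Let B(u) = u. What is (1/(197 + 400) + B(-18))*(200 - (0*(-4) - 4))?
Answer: -730660/199 ≈ -3671.7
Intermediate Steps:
(1/(197 + 400) + B(-18))*(200 - (0*(-4) - 4)) = (1/(197 + 400) - 18)*(200 - (0*(-4) - 4)) = (1/597 - 18)*(200 - (0 - 4)) = (1/597 - 18)*(200 - 1*(-4)) = -10745*(200 + 4)/597 = -10745/597*204 = -730660/199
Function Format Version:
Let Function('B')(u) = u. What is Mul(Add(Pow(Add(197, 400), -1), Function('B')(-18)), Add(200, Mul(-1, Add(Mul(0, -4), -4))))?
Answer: Rational(-730660, 199) ≈ -3671.7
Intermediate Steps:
Mul(Add(Pow(Add(197, 400), -1), Function('B')(-18)), Add(200, Mul(-1, Add(Mul(0, -4), -4)))) = Mul(Add(Pow(Add(197, 400), -1), -18), Add(200, Mul(-1, Add(Mul(0, -4), -4)))) = Mul(Add(Pow(597, -1), -18), Add(200, Mul(-1, Add(0, -4)))) = Mul(Add(Rational(1, 597), -18), Add(200, Mul(-1, -4))) = Mul(Rational(-10745, 597), Add(200, 4)) = Mul(Rational(-10745, 597), 204) = Rational(-730660, 199)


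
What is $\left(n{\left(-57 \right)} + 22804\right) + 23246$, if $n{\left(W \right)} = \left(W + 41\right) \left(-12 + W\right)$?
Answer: $47154$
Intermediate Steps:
$n{\left(W \right)} = \left(-12 + W\right) \left(41 + W\right)$ ($n{\left(W \right)} = \left(41 + W\right) \left(-12 + W\right) = \left(-12 + W\right) \left(41 + W\right)$)
$\left(n{\left(-57 \right)} + 22804\right) + 23246 = \left(\left(-492 + \left(-57\right)^{2} + 29 \left(-57\right)\right) + 22804\right) + 23246 = \left(\left(-492 + 3249 - 1653\right) + 22804\right) + 23246 = \left(1104 + 22804\right) + 23246 = 23908 + 23246 = 47154$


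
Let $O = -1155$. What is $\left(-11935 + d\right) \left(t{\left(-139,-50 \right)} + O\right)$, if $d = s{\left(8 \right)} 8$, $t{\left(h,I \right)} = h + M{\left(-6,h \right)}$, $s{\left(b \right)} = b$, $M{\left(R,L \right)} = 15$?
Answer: $15183009$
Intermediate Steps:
$t{\left(h,I \right)} = 15 + h$ ($t{\left(h,I \right)} = h + 15 = 15 + h$)
$d = 64$ ($d = 8 \cdot 8 = 64$)
$\left(-11935 + d\right) \left(t{\left(-139,-50 \right)} + O\right) = \left(-11935 + 64\right) \left(\left(15 - 139\right) - 1155\right) = - 11871 \left(-124 - 1155\right) = \left(-11871\right) \left(-1279\right) = 15183009$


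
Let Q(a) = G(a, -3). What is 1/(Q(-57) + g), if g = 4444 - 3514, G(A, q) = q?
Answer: 1/927 ≈ 0.0010787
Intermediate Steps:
Q(a) = -3
g = 930
1/(Q(-57) + g) = 1/(-3 + 930) = 1/927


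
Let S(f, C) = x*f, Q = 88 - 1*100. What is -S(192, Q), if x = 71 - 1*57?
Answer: -2688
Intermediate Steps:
x = 14 (x = 71 - 57 = 14)
Q = -12 (Q = 88 - 100 = -12)
S(f, C) = 14*f
-S(192, Q) = -14*192 = -1*2688 = -2688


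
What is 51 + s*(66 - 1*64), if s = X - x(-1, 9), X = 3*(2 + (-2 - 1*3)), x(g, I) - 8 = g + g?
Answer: 21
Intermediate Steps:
x(g, I) = 8 + 2*g (x(g, I) = 8 + (g + g) = 8 + 2*g)
X = -9 (X = 3*(2 + (-2 - 3)) = 3*(2 - 5) = 3*(-3) = -9)
s = -15 (s = -9 - (8 + 2*(-1)) = -9 - (8 - 2) = -9 - 1*6 = -9 - 6 = -15)
51 + s*(66 - 1*64) = 51 - 15*(66 - 1*64) = 51 - 15*(66 - 64) = 51 - 15*2 = 51 - 30 = 21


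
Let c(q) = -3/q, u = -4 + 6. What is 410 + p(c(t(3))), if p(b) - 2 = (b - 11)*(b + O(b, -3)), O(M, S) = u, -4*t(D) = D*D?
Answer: 3418/9 ≈ 379.78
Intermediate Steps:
u = 2
t(D) = -D²/4 (t(D) = -D*D/4 = -D²/4)
O(M, S) = 2
p(b) = 2 + (-11 + b)*(2 + b) (p(b) = 2 + (b - 11)*(b + 2) = 2 + (-11 + b)*(2 + b))
410 + p(c(t(3))) = 410 + (-20 + (-3/((-¼*3²)))² - (-27)/((-¼*3²))) = 410 + (-20 + (-3/((-¼*9)))² - (-27)/((-¼*9))) = 410 + (-20 + (-3/(-9/4))² - (-27)/(-9/4)) = 410 + (-20 + (-3*(-4/9))² - (-27)*(-4)/9) = 410 + (-20 + (4/3)² - 9*4/3) = 410 + (-20 + 16/9 - 12) = 410 - 272/9 = 3418/9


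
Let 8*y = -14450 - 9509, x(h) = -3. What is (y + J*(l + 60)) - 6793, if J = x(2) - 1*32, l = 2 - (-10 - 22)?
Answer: -104623/8 ≈ -13078.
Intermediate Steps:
l = 34 (l = 2 - 1*(-32) = 2 + 32 = 34)
J = -35 (J = -3 - 1*32 = -3 - 32 = -35)
y = -23959/8 (y = (-14450 - 9509)/8 = (1/8)*(-23959) = -23959/8 ≈ -2994.9)
(y + J*(l + 60)) - 6793 = (-23959/8 - 35*(34 + 60)) - 6793 = (-23959/8 - 35*94) - 6793 = (-23959/8 - 3290) - 6793 = -50279/8 - 6793 = -104623/8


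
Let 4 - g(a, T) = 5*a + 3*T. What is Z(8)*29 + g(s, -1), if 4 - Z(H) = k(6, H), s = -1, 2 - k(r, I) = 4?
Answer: 186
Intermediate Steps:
k(r, I) = -2 (k(r, I) = 2 - 1*4 = 2 - 4 = -2)
Z(H) = 6 (Z(H) = 4 - 1*(-2) = 4 + 2 = 6)
g(a, T) = 4 - 5*a - 3*T (g(a, T) = 4 - (5*a + 3*T) = 4 - (3*T + 5*a) = 4 + (-5*a - 3*T) = 4 - 5*a - 3*T)
Z(8)*29 + g(s, -1) = 6*29 + (4 - 5*(-1) - 3*(-1)) = 174 + (4 + 5 + 3) = 174 + 12 = 186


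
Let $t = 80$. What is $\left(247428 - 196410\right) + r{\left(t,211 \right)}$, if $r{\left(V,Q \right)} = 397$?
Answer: $51415$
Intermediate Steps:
$\left(247428 - 196410\right) + r{\left(t,211 \right)} = \left(247428 - 196410\right) + 397 = 51018 + 397 = 51415$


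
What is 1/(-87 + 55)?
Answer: -1/32 ≈ -0.031250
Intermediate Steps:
1/(-87 + 55) = 1/(-32) = -1/32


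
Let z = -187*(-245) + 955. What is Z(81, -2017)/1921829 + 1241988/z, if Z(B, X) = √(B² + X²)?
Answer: 206998/7795 + 5*√162994/1921829 ≈ 26.556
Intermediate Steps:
z = 46770 (z = 45815 + 955 = 46770)
Z(81, -2017)/1921829 + 1241988/z = √(81² + (-2017)²)/1921829 + 1241988/46770 = √(6561 + 4068289)*(1/1921829) + 1241988*(1/46770) = √4074850*(1/1921829) + 206998/7795 = (5*√162994)*(1/1921829) + 206998/7795 = 5*√162994/1921829 + 206998/7795 = 206998/7795 + 5*√162994/1921829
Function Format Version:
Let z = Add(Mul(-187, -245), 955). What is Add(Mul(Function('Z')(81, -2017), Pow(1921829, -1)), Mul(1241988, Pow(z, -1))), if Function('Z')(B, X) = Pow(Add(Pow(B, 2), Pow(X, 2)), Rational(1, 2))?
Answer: Add(Rational(206998, 7795), Mul(Rational(5, 1921829), Pow(162994, Rational(1, 2)))) ≈ 26.556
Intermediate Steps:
z = 46770 (z = Add(45815, 955) = 46770)
Add(Mul(Function('Z')(81, -2017), Pow(1921829, -1)), Mul(1241988, Pow(z, -1))) = Add(Mul(Pow(Add(Pow(81, 2), Pow(-2017, 2)), Rational(1, 2)), Pow(1921829, -1)), Mul(1241988, Pow(46770, -1))) = Add(Mul(Pow(Add(6561, 4068289), Rational(1, 2)), Rational(1, 1921829)), Mul(1241988, Rational(1, 46770))) = Add(Mul(Pow(4074850, Rational(1, 2)), Rational(1, 1921829)), Rational(206998, 7795)) = Add(Mul(Mul(5, Pow(162994, Rational(1, 2))), Rational(1, 1921829)), Rational(206998, 7795)) = Add(Mul(Rational(5, 1921829), Pow(162994, Rational(1, 2))), Rational(206998, 7795)) = Add(Rational(206998, 7795), Mul(Rational(5, 1921829), Pow(162994, Rational(1, 2))))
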